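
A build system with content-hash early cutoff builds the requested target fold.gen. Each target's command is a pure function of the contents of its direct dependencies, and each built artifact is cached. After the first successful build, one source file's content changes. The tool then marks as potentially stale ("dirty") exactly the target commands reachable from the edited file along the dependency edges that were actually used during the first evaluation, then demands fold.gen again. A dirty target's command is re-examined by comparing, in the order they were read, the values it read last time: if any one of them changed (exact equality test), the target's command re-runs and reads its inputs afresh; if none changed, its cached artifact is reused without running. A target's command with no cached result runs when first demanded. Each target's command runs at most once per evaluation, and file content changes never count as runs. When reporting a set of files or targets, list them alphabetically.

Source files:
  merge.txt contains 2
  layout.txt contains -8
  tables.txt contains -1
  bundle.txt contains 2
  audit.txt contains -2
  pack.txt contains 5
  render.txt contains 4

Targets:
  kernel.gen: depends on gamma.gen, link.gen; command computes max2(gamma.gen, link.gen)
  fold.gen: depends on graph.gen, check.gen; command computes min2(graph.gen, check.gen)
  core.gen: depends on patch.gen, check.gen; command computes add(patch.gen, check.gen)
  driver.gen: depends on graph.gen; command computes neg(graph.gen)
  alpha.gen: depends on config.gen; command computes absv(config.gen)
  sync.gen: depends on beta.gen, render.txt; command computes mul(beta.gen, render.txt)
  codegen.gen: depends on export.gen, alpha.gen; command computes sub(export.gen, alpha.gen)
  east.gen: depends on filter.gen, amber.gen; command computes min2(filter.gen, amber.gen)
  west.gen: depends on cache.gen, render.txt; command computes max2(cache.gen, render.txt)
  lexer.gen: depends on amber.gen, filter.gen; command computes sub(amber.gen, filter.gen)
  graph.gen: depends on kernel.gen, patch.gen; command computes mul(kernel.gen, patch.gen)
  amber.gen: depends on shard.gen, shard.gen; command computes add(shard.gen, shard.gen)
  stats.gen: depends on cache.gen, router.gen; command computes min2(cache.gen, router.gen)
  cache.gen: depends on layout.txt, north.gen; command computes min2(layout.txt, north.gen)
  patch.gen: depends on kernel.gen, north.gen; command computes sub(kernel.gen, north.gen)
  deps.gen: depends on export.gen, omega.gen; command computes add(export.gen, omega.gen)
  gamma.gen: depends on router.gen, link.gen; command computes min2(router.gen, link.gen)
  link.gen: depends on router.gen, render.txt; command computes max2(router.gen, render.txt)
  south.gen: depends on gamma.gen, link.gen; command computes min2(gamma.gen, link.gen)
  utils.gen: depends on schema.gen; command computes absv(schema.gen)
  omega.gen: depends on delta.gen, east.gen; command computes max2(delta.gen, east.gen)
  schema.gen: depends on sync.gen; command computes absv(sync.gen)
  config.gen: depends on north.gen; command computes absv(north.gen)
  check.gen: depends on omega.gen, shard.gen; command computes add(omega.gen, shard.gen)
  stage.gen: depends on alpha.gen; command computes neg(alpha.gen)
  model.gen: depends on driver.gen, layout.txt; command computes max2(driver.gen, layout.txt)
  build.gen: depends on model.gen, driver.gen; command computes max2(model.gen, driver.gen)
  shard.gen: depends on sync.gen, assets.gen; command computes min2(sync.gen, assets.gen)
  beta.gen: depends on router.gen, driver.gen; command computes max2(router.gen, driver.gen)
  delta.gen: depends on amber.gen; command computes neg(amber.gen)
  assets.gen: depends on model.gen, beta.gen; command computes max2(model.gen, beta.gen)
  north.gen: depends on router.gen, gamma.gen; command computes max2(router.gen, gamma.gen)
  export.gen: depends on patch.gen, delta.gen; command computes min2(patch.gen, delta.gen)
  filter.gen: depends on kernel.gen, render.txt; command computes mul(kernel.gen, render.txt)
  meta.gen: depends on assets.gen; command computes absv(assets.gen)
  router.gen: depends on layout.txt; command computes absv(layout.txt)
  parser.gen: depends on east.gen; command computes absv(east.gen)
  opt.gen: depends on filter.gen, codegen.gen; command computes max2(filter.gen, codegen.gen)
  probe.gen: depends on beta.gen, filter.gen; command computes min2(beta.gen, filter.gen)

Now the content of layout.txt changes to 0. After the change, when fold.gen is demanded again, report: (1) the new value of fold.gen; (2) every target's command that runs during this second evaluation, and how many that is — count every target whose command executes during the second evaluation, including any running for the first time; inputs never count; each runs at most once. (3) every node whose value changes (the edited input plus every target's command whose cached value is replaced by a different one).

New value of fold.gen: 0.
Target commands that run: amber.gen, assets.gen, beta.gen, check.gen, delta.gen, driver.gen, east.gen, filter.gen, fold.gen, gamma.gen, graph.gen, kernel.gen, link.gen, model.gen, north.gen, omega.gen, patch.gen, router.gen, shard.gen, sync.gen — 20 in total.
Values that change: amber.gen, assets.gen, beta.gen, check.gen, delta.gen, driver.gen, east.gen, filter.gen, gamma.gen, graph.gen, kernel.gen, layout.txt, link.gen, north.gen, omega.gen, patch.gen, router.gen, shard.gen, sync.gen.

First evaluation (everything demanded from the output):
  router.gen = absv(-8) = 8
  link.gen = max2(8, 4) = 8
  gamma.gen = min2(8, 8) = 8
  kernel.gen = max2(8, 8) = 8
  filter.gen = mul(8, 4) = 32
  north.gen = max2(8, 8) = 8
  patch.gen = sub(8, 8) = 0
  graph.gen = mul(8, 0) = 0
  driver.gen = neg(0) = 0
  beta.gen = max2(8, 0) = 8
  model.gen = max2(0, -8) = 0
  assets.gen = max2(0, 8) = 8
  sync.gen = mul(8, 4) = 32
  shard.gen = min2(32, 8) = 8
  amber.gen = add(8, 8) = 16
  delta.gen = neg(16) = -16
  east.gen = min2(32, 16) = 16
  omega.gen = max2(-16, 16) = 16
  check.gen = add(16, 8) = 24
  fold.gen = min2(0, 24) = 0

Propagation after the edit:
  router.gen: runs — layout.txt -8->0; result 0.
  link.gen: runs — router.gen 8->0; result 4.
  gamma.gen: runs — router.gen 8->0; link.gen 8->4; result 0.
  kernel.gen: runs — gamma.gen 8->0; link.gen 8->4; result 4.
  filter.gen: runs — kernel.gen 8->4; result 16.
  north.gen: runs — router.gen 8->0; gamma.gen 8->0; result 0.
  patch.gen: runs — kernel.gen 8->4; north.gen 8->0; result 4.
  graph.gen: runs — kernel.gen 8->4; patch.gen 0->4; result 16.
  driver.gen: runs — graph.gen 0->16; result -16.
  beta.gen: runs — router.gen 8->0; driver.gen 0->-16; result 0.
  model.gen: runs — driver.gen 0->-16; layout.txt -8->0; result 0 (same value as before).
  assets.gen: runs — beta.gen 8->0; result 0.
  sync.gen: runs — beta.gen 8->0; result 0.
  shard.gen: runs — sync.gen 32->0; assets.gen 8->0; result 0.
  amber.gen: runs — shard.gen 8->0; shard.gen 8->0; result 0.
  delta.gen: runs — amber.gen 16->0; result 0.
  east.gen: runs — filter.gen 32->16; amber.gen 16->0; result 0.
  omega.gen: runs — delta.gen -16->0; east.gen 16->0; result 0.
  check.gen: runs — omega.gen 16->0; shard.gen 8->0; result 0.
  fold.gen: runs — graph.gen 0->16; check.gen 24->0; result 0 (same value as before).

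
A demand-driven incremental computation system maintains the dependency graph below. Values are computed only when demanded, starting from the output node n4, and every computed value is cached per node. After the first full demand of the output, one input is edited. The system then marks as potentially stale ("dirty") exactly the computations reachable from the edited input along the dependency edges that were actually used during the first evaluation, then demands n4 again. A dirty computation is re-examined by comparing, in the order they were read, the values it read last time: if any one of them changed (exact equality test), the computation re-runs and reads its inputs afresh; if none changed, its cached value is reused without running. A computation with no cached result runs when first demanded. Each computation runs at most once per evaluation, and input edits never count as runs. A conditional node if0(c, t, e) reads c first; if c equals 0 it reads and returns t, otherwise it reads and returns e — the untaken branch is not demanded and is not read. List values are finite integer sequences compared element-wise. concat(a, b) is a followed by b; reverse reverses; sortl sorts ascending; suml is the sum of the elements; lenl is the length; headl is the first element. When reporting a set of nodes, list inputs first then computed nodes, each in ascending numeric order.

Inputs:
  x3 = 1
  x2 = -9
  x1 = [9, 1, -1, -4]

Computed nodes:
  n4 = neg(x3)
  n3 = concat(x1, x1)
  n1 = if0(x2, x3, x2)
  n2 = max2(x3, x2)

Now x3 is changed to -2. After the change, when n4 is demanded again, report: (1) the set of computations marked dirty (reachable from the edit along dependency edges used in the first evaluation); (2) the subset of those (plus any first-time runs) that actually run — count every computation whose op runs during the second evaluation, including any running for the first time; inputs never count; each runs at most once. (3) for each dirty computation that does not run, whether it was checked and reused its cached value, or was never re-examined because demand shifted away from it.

First evaluation (everything demanded from the output):
  n4 = neg(1) = -1

Propagation after the edit:
  n4: runs — x3 1->-2; result 2.

Marked dirty: n4.
Computations that run: n4 — 1 in total.
Every dirty computation ran.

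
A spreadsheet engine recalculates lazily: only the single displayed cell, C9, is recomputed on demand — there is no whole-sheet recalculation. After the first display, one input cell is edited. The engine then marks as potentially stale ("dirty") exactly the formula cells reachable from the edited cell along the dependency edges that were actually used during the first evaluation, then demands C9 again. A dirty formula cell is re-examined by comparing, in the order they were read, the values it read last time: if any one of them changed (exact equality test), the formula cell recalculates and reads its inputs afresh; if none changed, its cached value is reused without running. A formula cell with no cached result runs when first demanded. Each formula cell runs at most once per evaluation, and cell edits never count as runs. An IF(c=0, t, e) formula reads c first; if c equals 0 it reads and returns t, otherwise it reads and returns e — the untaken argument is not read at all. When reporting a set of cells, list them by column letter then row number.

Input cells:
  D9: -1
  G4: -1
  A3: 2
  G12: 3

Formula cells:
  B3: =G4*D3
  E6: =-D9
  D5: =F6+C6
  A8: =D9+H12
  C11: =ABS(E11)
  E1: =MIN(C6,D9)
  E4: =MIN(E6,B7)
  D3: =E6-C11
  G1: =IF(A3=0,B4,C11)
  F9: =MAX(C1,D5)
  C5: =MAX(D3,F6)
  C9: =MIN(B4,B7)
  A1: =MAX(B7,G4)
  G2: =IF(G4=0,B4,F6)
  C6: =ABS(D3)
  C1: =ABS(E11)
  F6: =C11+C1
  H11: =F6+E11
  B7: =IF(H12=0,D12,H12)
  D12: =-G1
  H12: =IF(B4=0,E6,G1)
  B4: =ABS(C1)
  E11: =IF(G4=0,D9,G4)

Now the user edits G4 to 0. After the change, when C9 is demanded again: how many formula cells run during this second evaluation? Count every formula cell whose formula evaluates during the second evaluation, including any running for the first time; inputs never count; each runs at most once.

Formula cells that run: E11 — 1 in total.
Key observation: the change is absorbed at E11 — it re-runs but produces the same value, and the output's value is unchanged.

First evaluation (everything demanded from the output):
  E11 = IF(G4=0: G4=-1 -> else branch G4) = -1
  C1 = ABS(-1) = 1
  B4 = ABS(1) = 1
  C11 = ABS(-1) = 1
  G1 = IF(A3=0: A3=2 -> else branch C11) = 1
  H12 = IF(B4=0: B4=1 -> else branch G1) = 1
  B7 = IF(H12=0: H12=1 -> else branch H12) = 1
  C9 = MIN(1, 1) = 1

Propagation after the edit:
  E11: runs — G4 -1->0; G4 -1->0; result -1 (same value as before).
  C1: checked — values it read are unchanged (E11 unchanged); reused cached 1 without running.
  B4: checked — values it read are unchanged (C1 unchanged); reused cached 1 without running.
  C11: checked — values it read are unchanged (E11 unchanged); reused cached 1 without running.
  G1: checked — values it read are unchanged (A3 unchanged, C11 unchanged); reused cached 1 without running.
  H12: checked — values it read are unchanged (B4 unchanged, G1 unchanged); reused cached 1 without running.
  B7: checked — values it read are unchanged (H12 unchanged, H12 unchanged); reused cached 1 without running.
  C9: checked — values it read are unchanged (B4 unchanged, B7 unchanged); reused cached 1 without running.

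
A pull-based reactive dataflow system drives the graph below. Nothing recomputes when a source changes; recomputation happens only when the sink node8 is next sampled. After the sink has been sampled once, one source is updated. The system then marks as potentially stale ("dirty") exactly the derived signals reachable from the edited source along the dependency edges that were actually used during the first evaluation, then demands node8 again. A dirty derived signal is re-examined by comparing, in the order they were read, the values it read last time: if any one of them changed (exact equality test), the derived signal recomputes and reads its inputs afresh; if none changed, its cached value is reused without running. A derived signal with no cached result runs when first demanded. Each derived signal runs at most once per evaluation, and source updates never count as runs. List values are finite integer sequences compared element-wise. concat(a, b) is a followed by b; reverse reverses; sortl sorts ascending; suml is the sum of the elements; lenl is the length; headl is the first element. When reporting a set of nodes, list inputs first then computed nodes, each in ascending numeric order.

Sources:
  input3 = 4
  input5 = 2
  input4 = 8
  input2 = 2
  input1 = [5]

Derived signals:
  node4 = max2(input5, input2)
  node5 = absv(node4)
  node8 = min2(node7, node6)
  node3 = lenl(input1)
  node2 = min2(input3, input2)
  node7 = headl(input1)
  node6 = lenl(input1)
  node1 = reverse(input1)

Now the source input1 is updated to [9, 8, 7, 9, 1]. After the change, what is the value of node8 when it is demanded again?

First evaluation (everything demanded from the output):
  node6 = lenl([5]) = 1
  node7 = headl([5]) = 5
  node8 = min2(5, 1) = 1

Propagation after the edit:
  node6: runs — input1 [5]->[9, 8, 7, 9, 1]; result 5.
  node7: runs — input1 [5]->[9, 8, 7, 9, 1]; result 9.
  node8: runs — node7 5->9; node6 1->5; result 5.

New value of node8: 5.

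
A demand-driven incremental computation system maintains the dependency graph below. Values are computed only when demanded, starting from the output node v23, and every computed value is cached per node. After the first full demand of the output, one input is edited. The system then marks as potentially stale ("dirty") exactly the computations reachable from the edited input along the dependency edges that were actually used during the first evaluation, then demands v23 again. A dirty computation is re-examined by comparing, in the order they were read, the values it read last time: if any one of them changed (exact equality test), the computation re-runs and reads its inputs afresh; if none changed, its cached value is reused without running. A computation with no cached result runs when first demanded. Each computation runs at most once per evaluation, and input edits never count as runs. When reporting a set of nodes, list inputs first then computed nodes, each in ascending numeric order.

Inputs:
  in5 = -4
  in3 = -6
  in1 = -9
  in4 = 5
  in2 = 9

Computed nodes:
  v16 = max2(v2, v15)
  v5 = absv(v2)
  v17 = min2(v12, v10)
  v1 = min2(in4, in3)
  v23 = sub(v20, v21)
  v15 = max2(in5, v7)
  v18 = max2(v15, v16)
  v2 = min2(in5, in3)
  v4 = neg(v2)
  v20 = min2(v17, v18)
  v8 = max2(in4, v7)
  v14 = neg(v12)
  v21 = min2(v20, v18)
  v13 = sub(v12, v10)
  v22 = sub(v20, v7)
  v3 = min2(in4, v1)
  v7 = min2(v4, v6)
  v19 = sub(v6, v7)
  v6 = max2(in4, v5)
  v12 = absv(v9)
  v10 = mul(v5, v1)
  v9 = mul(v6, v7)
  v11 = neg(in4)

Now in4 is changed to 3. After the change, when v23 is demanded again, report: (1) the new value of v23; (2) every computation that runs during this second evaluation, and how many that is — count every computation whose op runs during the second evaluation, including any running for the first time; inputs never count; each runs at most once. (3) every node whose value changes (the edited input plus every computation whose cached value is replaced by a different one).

New value of v23: 0.
Computations that run: v1, v6 — 2 in total.
Values that change: in4.
Key observation: the cutoff stops propagation at v7 — its inputs' values are unchanged, so it reuses its cache.

First evaluation (everything demanded from the output):
  v1 = min2(5, -6) = -6
  v2 = min2(-4, -6) = -6
  v4 = neg(-6) = 6
  v5 = absv(-6) = 6
  v6 = max2(5, 6) = 6
  v7 = min2(6, 6) = 6
  v9 = mul(6, 6) = 36
  v10 = mul(6, -6) = -36
  v12 = absv(36) = 36
  v15 = max2(-4, 6) = 6
  v16 = max2(-6, 6) = 6
  v17 = min2(36, -36) = -36
  v18 = max2(6, 6) = 6
  v20 = min2(-36, 6) = -36
  v21 = min2(-36, 6) = -36
  v23 = sub(-36, -36) = 0

Propagation after the edit:
  v1: runs — in4 5->3; result -6 (same value as before).
  v6: runs — in4 5->3; result 6 (same value as before).
  v7: checked — values it read are unchanged (v4 unchanged, v6 unchanged); reused cached 6 without running.
  v9: checked — values it read are unchanged (v6 unchanged, v7 unchanged); reused cached 36 without running.
  v10: checked — values it read are unchanged (v5 unchanged, v1 unchanged); reused cached -36 without running.
  v12: checked — values it read are unchanged (v9 unchanged); reused cached 36 without running.
  v15: checked — values it read are unchanged (in5 unchanged, v7 unchanged); reused cached 6 without running.
  v16: checked — values it read are unchanged (v2 unchanged, v15 unchanged); reused cached 6 without running.
  v17: checked — values it read are unchanged (v12 unchanged, v10 unchanged); reused cached -36 without running.
  v18: checked — values it read are unchanged (v15 unchanged, v16 unchanged); reused cached 6 without running.
  v20: checked — values it read are unchanged (v17 unchanged, v18 unchanged); reused cached -36 without running.
  v21: checked — values it read are unchanged (v20 unchanged, v18 unchanged); reused cached -36 without running.
  v23: checked — values it read are unchanged (v20 unchanged, v21 unchanged); reused cached 0 without running.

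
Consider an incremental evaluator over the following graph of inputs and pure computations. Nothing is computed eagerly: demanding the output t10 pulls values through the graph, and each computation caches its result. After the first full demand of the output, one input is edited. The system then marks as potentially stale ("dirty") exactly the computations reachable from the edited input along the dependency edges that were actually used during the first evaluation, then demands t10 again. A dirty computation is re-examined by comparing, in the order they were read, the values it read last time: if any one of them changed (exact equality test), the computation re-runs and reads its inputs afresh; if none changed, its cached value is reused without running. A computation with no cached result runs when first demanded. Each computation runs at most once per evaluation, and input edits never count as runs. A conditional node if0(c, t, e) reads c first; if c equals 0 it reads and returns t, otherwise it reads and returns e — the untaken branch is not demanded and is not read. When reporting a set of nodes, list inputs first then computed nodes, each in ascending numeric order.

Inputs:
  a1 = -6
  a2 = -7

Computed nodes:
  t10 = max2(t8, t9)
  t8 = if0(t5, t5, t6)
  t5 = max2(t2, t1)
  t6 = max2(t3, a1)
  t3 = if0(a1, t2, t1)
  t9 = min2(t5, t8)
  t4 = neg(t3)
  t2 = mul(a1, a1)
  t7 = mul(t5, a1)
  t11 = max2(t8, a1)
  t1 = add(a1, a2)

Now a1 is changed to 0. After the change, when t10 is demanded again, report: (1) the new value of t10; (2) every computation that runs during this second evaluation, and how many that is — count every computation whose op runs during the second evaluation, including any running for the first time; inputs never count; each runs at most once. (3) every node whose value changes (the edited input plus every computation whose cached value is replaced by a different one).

t10 now evaluates to 0.
Run set: t1, t2, t5, t8, t9, t10 (6 run).
Changed values: a1, t1, t2, t5, t8, t9, t10.
The important point: the flipped condition redirects demand; t3, t6 are left stale, never re-checked.

Initial pass — values computed on the first demand:
  t1 = add(-6, -7) = -13
  t2 = mul(-6, -6) = 36
  t3 = if0(a1=-6 -> else branch t1) = -13
  t5 = max2(36, -13) = 36
  t6 = max2(-13, -6) = -6
  t8 = if0(t5=36 -> else branch t6) = -6
  t9 = min2(36, -6) = -6
  t10 = max2(-6, -6) = -6

Second demand — change propagation:
  t1: re-runs because a1 -6->0; new result -7.
  t2: re-runs because a1 -6->0; a1 -6->0; new result 0.
  t3: dirty yet unreached — the second evaluation never asks for it.
  t5: re-runs because t2 36->0; t1 -13->-7; new result 0.
  t6: dirty yet unreached — the second evaluation never asks for it.
  t8: re-runs because t5 36->0; new result 0.
  t9: re-runs because t5 36->0; t8 -6->0; new result 0.
  t10: re-runs because t8 -6->0; t9 -6->0; new result 0.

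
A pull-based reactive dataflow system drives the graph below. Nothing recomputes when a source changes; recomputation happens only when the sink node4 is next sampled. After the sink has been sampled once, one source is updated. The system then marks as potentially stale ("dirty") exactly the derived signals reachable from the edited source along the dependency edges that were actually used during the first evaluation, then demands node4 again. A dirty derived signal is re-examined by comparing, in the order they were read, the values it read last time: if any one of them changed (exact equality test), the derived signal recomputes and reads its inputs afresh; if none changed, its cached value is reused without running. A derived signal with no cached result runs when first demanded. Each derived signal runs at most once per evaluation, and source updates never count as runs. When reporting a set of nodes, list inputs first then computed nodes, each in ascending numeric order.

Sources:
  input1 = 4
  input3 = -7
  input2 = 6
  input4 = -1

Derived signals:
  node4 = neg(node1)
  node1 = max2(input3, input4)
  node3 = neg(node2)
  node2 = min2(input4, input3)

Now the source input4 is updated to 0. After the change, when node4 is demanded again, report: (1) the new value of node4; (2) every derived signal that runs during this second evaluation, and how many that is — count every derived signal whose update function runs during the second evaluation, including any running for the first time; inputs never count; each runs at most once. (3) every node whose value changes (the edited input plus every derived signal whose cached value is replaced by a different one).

First evaluation (everything demanded from the output):
  node1 = max2(-7, -1) = -1
  node4 = neg(-1) = 1

Propagation after the edit:
  node1: runs — input4 -1->0; result 0.
  node4: runs — node1 -1->0; result 0.

New value of node4: 0.
Derived signals that run: node1, node4 — 2 in total.
Values that change: input4, node1, node4.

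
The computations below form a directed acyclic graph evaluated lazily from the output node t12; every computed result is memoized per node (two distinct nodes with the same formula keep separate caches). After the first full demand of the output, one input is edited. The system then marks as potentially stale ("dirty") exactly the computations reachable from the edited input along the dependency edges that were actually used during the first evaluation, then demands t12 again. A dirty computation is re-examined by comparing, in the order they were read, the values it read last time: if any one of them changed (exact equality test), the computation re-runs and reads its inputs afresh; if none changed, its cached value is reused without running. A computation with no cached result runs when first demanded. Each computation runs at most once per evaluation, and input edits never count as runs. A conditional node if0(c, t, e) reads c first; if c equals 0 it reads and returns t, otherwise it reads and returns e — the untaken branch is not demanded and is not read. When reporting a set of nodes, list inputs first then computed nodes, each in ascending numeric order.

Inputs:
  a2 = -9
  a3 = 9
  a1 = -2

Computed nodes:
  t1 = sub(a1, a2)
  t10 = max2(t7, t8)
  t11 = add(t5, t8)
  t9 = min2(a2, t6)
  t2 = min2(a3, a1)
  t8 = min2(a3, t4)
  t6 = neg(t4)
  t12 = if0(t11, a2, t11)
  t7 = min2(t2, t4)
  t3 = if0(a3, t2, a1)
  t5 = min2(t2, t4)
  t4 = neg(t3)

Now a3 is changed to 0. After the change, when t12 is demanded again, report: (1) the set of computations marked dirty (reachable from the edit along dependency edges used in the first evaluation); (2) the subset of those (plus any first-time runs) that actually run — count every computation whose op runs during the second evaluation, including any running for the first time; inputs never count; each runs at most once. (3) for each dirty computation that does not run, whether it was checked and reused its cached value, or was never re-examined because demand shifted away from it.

The edit dirties: t2, t3, t4, t5, t8, t11, t12.
5 computations run: t2, t3, t8, t11, t12.
Cache hits after checking: t4, t5.
Note where the cutoff bites: t4 is checked, finds nothing changed, and keeps its cache.

First demand of the output computes:
  t2 = min2(9, -2) = -2
  t3 = if0(a3=9 -> else branch a1) = -2
  t4 = neg(-2) = 2
  t5 = min2(-2, 2) = -2
  t8 = min2(9, 2) = 2
  t11 = add(-2, 2) = 0
  t12 = if0(t11=0 -> then branch a2) = -9

After the edit, cleaning proceeds:
  t2: a read changed (a3 9->0) — executes, giving -2 — identical to its old value.
  t3: a read changed (a3 9->0) — executes, giving -2 — identical to its old value.
  t4: dirty, but its reads are unchanged (t3 unchanged); cached 2 stands.
  t5: dirty, but its reads are unchanged (t2 unchanged, t4 unchanged); cached -2 stands.
  t8: a read changed (a3 9->0) — executes, giving 0.
  t11: a read changed (t8 2->0) — executes, giving -2.
  t12: a read changed (t11 0->-2) — executes, giving -2.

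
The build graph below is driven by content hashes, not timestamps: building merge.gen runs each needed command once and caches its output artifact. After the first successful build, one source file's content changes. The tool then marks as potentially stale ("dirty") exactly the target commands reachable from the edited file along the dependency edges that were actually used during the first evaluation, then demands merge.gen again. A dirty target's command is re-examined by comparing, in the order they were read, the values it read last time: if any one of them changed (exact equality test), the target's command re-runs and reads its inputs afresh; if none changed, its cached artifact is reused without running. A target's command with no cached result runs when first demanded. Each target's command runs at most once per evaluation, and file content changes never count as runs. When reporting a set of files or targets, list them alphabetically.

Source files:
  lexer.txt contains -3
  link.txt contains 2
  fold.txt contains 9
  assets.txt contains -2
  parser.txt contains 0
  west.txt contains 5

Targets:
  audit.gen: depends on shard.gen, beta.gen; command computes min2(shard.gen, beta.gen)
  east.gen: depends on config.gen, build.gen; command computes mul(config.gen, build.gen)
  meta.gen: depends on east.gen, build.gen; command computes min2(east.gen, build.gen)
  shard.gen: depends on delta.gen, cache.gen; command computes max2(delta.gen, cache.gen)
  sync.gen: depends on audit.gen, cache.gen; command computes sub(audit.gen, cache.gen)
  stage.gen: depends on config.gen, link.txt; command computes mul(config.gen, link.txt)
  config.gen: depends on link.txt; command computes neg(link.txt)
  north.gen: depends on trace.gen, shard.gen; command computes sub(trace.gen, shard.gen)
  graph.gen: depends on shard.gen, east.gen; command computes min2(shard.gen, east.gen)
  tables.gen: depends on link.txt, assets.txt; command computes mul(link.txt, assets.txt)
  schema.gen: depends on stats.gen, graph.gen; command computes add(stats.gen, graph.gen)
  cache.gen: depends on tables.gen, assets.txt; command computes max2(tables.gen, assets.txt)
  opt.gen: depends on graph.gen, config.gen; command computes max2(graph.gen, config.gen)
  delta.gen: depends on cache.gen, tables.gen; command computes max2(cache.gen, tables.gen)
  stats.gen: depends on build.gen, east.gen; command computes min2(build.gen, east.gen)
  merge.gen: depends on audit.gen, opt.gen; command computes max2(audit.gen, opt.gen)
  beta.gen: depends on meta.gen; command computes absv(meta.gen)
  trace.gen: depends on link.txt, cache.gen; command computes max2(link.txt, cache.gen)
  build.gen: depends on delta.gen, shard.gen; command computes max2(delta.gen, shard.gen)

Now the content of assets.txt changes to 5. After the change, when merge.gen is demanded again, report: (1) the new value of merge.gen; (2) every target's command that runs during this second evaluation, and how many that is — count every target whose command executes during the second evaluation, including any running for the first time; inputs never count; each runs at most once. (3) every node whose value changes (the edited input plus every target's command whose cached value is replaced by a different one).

Initial pass — values computed on the first demand:
  config.gen = neg(2) = -2
  tables.gen = mul(2, -2) = -4
  cache.gen = max2(-4, -2) = -2
  delta.gen = max2(-2, -4) = -2
  shard.gen = max2(-2, -2) = -2
  build.gen = max2(-2, -2) = -2
  east.gen = mul(-2, -2) = 4
  graph.gen = min2(-2, 4) = -2
  meta.gen = min2(4, -2) = -2
  beta.gen = absv(-2) = 2
  audit.gen = min2(-2, 2) = -2
  opt.gen = max2(-2, -2) = -2
  merge.gen = max2(-2, -2) = -2

Second demand — change propagation:
  tables.gen: re-runs because assets.txt -2->5; new result 10.
  cache.gen: re-runs because tables.gen -4->10; assets.txt -2->5; new result 10.
  delta.gen: re-runs because cache.gen -2->10; tables.gen -4->10; new result 10.
  shard.gen: re-runs because delta.gen -2->10; cache.gen -2->10; new result 10.
  build.gen: re-runs because delta.gen -2->10; shard.gen -2->10; new result 10.
  east.gen: re-runs because build.gen -2->10; new result -20.
  graph.gen: re-runs because shard.gen -2->10; east.gen 4->-20; new result -20.
  meta.gen: re-runs because east.gen 4->-20; build.gen -2->10; new result -20.
  beta.gen: re-runs because meta.gen -2->-20; new result 20.
  audit.gen: re-runs because shard.gen -2->10; beta.gen 2->20; new result 10.
  opt.gen: re-runs because graph.gen -2->-20; new result -2 (unchanged).
  merge.gen: re-runs because audit.gen -2->10; new result 10.

merge.gen now evaluates to 10.
Run set: audit.gen, beta.gen, build.gen, cache.gen, delta.gen, east.gen, graph.gen, merge.gen, meta.gen, opt.gen, shard.gen, tables.gen (12 run).
Changed values: assets.txt, audit.gen, beta.gen, build.gen, cache.gen, delta.gen, east.gen, graph.gen, merge.gen, meta.gen, shard.gen, tables.gen.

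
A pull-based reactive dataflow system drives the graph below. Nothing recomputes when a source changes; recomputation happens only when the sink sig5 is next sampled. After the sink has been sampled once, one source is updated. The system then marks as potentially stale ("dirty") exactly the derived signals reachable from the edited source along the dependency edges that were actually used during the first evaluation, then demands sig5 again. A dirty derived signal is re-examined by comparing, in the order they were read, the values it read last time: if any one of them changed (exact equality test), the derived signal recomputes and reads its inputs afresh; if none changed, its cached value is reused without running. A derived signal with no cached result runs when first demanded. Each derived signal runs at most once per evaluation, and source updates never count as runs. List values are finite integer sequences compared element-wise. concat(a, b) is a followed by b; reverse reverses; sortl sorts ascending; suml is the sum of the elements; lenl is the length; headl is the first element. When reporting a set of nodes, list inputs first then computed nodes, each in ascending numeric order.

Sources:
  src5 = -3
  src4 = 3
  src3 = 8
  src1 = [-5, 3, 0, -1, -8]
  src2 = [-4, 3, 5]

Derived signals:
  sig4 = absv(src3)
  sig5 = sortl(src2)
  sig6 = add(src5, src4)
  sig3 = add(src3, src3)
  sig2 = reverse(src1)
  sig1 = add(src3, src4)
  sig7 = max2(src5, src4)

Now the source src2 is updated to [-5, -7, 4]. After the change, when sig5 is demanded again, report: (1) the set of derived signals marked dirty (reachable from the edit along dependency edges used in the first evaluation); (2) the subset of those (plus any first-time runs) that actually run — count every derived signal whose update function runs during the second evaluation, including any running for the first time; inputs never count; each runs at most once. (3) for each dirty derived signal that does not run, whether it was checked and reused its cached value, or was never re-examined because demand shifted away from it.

Marked dirty: sig5.
Derived signals that run: sig5 — 1 in total.
Every dirty derived signal ran.

First evaluation (everything demanded from the output):
  sig5 = sortl([-4, 3, 5]) = [-4, 3, 5]

Propagation after the edit:
  sig5: runs — src2 [-4, 3, 5]->[-5, -7, 4]; result [-7, -5, 4].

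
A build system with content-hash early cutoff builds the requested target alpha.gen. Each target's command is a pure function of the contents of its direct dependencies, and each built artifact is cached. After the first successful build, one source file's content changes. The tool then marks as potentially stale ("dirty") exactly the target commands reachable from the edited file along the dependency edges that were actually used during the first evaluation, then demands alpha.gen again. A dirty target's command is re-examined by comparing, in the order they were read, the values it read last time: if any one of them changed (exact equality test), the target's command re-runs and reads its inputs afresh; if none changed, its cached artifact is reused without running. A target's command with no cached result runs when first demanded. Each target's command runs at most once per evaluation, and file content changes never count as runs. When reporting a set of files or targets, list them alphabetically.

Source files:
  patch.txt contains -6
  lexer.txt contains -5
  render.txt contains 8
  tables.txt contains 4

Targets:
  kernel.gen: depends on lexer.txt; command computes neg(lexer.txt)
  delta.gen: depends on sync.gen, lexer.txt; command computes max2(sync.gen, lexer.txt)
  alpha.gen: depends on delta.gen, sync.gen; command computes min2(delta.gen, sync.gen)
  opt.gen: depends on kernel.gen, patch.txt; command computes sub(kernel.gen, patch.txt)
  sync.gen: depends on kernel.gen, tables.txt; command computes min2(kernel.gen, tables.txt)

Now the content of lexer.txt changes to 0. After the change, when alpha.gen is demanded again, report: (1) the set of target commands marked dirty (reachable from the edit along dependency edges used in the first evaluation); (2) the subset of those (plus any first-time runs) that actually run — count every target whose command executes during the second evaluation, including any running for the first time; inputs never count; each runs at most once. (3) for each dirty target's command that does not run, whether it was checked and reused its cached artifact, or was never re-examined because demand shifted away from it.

Marked dirty: alpha.gen, delta.gen, kernel.gen, sync.gen.
Target commands that run: alpha.gen, delta.gen, kernel.gen, sync.gen — 4 in total.
Every dirty target's command ran.

First evaluation (everything demanded from the output):
  kernel.gen = neg(-5) = 5
  sync.gen = min2(5, 4) = 4
  delta.gen = max2(4, -5) = 4
  alpha.gen = min2(4, 4) = 4

Propagation after the edit:
  kernel.gen: runs — lexer.txt -5->0; result 0.
  sync.gen: runs — kernel.gen 5->0; result 0.
  delta.gen: runs — sync.gen 4->0; lexer.txt -5->0; result 0.
  alpha.gen: runs — delta.gen 4->0; sync.gen 4->0; result 0.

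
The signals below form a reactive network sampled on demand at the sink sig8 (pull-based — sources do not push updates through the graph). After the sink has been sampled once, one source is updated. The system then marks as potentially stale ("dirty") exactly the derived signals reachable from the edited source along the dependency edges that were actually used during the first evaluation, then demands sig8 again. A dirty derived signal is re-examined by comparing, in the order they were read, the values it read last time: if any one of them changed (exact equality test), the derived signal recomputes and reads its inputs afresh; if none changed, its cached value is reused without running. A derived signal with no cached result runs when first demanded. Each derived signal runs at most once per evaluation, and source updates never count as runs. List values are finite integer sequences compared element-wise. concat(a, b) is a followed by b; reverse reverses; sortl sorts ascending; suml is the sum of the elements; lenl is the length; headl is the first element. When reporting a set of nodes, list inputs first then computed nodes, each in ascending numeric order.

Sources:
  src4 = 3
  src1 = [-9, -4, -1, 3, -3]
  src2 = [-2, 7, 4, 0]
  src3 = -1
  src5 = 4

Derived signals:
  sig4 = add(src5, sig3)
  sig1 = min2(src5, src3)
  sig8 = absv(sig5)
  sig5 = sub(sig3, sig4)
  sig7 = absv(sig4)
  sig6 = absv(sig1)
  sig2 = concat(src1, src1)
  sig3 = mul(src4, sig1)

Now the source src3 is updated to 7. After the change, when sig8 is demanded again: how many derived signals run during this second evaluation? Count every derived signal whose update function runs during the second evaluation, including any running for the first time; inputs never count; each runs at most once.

Run set: sig1, sig3, sig4, sig5 (4 run).
The important point: sig5 recomputes to an identical value, and the output ends up unchanged.

Initial pass — values computed on the first demand:
  sig1 = min2(4, -1) = -1
  sig3 = mul(3, -1) = -3
  sig4 = add(4, -3) = 1
  sig5 = sub(-3, 1) = -4
  sig8 = absv(-4) = 4

Second demand — change propagation:
  sig1: re-runs because src3 -1->7; new result 4.
  sig3: re-runs because sig1 -1->4; new result 12.
  sig4: re-runs because sig3 -3->12; new result 16.
  sig5: re-runs because sig3 -3->12; sig4 1->16; new result -4 (unchanged).
  sig8: re-examined; everything it read last time is the same (sig5 unchanged) — cache 4 kept, no run.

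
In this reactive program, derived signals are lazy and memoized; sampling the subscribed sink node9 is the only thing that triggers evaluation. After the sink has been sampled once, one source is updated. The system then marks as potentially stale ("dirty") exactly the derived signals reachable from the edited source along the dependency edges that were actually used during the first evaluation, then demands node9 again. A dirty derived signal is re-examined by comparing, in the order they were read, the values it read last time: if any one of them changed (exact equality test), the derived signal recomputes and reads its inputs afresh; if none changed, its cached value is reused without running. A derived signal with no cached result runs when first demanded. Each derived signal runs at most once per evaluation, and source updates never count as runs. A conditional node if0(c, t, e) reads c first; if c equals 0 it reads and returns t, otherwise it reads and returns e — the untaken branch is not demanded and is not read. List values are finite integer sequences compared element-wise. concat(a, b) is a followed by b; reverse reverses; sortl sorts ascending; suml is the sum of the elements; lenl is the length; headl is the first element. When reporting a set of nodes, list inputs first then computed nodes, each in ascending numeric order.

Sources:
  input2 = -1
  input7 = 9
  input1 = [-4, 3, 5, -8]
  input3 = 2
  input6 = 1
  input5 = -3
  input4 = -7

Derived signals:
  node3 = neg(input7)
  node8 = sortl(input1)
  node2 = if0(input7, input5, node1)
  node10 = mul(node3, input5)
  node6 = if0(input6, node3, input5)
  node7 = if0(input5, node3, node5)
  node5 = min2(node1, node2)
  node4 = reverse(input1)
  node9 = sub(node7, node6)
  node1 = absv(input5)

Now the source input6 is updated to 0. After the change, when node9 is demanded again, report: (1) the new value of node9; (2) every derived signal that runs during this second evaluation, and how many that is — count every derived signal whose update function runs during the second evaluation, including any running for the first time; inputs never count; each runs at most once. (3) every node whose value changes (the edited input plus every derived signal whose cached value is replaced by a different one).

Demanding node9 again yields 12.
3 derived signals run: node3, node6, node9.
The nodes whose values change: input6, node6, node9.
Note the branch switch — node3 had no cache and runs now for the first time.

First demand of the output computes:
  node1 = absv(-3) = 3
  node2 = if0(input7=9 -> else branch node1) = 3
  node5 = min2(3, 3) = 3
  node6 = if0(input6=1 -> else branch input5) = -3
  node7 = if0(input5=-3 -> else branch node5) = 3
  node9 = sub(3, -3) = 6

After the edit, cleaning proceeds:
  node3: had never run; runs now, result -9.
  node6: a read changed (input6 1->0) — executes, giving -9.
  node9: a read changed (node6 -3->-9) — executes, giving 12.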